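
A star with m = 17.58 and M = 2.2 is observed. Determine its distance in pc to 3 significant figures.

1.19×10^4 pc

m − M = 5 log₁₀(d/10 pc)
17.58 − (2.2) = 15.38 = 5 log₁₀(d/10)
d = 10 × 10^(15.38/5) = 10 × 10^3.076 = 1.191×10^4 pc.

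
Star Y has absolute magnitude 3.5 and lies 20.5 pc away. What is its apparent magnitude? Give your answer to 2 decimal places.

m = M + 5 log₁₀(d/10 pc) = 3.5 + 5 log₁₀(20.5/10)
  = 3.5 + 5 × 0.312 = 3.5 + 1.56 = 5.06.

5.06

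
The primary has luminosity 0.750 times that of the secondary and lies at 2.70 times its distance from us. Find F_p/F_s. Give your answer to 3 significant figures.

F = L/(4πd²), so F_p/F_s = (L_p/L_s) / (d_p/d_s)²
= 0.750 / (2.70)² = 0.750 / 7.290 = 0.1029.

0.103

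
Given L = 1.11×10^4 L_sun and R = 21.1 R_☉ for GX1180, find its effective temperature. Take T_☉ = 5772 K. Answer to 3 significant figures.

T/T_☉ = (L/L_☉)^(1/4) / (R/R_☉)^(1/2)
T = 5772 × (1.11×10^4)^(1/4) / √(21.1) = 5772 × 10.26 / 4.593 = 1.290×10^4 K.

1.29×10^4 K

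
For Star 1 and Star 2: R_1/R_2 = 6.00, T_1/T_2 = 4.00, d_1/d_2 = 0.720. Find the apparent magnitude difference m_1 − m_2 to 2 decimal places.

L_1/L_2 = (6.00)²(4.00)⁴ = 9216.
F_1/F_2 = (L_1/L_2)/(d_1/d_2)² = 9216/0.5184 = 1.778×10^4.
m_1 − m_2 = −2.5 log₁₀(1.778×10^4) = -10.62.

-10.62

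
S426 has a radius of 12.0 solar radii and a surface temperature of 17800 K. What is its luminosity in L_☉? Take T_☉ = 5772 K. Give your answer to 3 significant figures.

1.30×10^4 L_☉

L/L_☉ = (R/R_☉)² (T/T_☉)⁴ = (12.0)² × (17800/5772)⁴
       = 144.0 × (3.084)⁴ = 144.0 × 90.44 = 1.302×10^4.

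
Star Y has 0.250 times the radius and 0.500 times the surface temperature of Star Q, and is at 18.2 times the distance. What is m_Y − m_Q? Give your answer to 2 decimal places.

12.32

L_Y/L_Q = (0.250)²(0.500)⁴ = 0.003906.
F_Y/F_Q = (L_Y/L_Q)/(d_Y/d_Q)² = 0.003906/331.2 = 1.179×10^-5.
m_Y − m_Q = −2.5 log₁₀(1.179×10^-5) = 12.32.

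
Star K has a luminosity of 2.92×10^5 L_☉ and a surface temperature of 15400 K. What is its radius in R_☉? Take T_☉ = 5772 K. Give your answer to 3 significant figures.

R/R_☉ = √(L/L_☉) / (T/T_☉)² = √(2.92×10^5) / (2.668)²
       = 540.4 / 7.119 = 75.91.

75.9 R_☉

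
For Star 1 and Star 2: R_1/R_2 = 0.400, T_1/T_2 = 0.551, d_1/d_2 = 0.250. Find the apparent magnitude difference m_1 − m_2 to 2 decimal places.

L_1/L_2 = (0.400)²(0.551)⁴ = 0.01475.
F_1/F_2 = (L_1/L_2)/(d_1/d_2)² = 0.01475/0.06250 = 0.2360.
m_1 − m_2 = −2.5 log₁₀(0.2360) = 1.57.

1.57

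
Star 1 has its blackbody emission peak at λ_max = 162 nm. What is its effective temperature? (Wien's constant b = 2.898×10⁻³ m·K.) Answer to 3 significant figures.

1.79×10^4 K

T = b/λ_max = 2.898×10⁻³ / (162×10⁻⁹) = 1.789×10^4 K.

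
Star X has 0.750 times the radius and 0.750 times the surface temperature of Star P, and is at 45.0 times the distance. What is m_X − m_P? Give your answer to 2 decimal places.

10.14

L_X/L_P = (0.750)²(0.750)⁴ = 0.1780.
F_X/F_P = (L_X/L_P)/(d_X/d_P)² = 0.1780/2025 = 8.789×10^-5.
m_X − m_P = −2.5 log₁₀(8.789×10^-5) = 10.14.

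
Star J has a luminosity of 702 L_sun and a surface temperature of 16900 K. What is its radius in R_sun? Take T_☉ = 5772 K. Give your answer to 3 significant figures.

R/R_☉ = √(L/L_☉) / (T/T_☉)² = √(702) / (2.928)²
       = 26.50 / 8.573 = 3.091.

3.09 R_sun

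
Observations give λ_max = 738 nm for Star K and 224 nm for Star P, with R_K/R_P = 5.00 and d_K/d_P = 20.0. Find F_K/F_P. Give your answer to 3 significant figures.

Wien's law: T_K/T_P = λ_P/λ_K = 224/738 = 0.3035.
L_K/L_P = (R_K/R_P)²(T_K/T_P)⁴ = (5.00)²(0.3035)⁴ = 0.2122.
F_K/F_P = (L_K/L_P)/(d_K/d_P)² = 0.2122/(20.0)² = 5.305×10^-4.

5.30×10^-4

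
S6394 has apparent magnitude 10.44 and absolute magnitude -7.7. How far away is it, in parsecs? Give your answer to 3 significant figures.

4.25×10^4 pc

m − M = 5 log₁₀(d/10 pc)
10.44 − (-7.7) = 18.14 = 5 log₁₀(d/10)
d = 10 × 10^(18.14/5) = 10 × 10^3.628 = 4.246×10^4 pc.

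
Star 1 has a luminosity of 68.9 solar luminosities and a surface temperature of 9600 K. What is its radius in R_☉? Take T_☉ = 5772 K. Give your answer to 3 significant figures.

3.00 R_☉

R/R_☉ = √(L/L_☉) / (T/T_☉)² = √(68.9) / (1.663)²
       = 8.301 / 2.766 = 3.001.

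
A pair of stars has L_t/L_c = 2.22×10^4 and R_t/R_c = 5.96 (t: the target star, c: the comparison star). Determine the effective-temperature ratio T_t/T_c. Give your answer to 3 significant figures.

5.00

L ∝ R²T⁴ gives T ∝ (L/R²)^(1/4), so
T_t/T_c = (2.22×10^4 / 5.96²)^(1/4) = (625.0)^(1/4) = 5.000.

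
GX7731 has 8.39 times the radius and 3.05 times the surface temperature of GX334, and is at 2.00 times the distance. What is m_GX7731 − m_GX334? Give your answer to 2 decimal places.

L_GX7731/L_GX334 = (8.39)²(3.05)⁴ = 6091.
F_GX7731/F_GX334 = (L_GX7731/L_GX334)/(d_GX7731/d_GX334)² = 6091/4.000 = 1523.
m_GX7731 − m_GX334 = −2.5 log₁₀(1523) = -7.96.

-7.96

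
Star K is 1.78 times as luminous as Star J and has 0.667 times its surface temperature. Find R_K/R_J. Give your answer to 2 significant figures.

L ∝ R²T⁴ gives R ∝ √L / T², so
R_K/R_J = √(1.78) / (0.667)² = 1.334 / 0.4449 = 2.999.

3.0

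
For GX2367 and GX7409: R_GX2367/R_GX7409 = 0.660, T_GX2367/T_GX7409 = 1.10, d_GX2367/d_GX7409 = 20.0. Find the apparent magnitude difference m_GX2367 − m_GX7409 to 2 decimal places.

6.99

L_GX2367/L_GX7409 = (0.660)²(1.10)⁴ = 0.6378.
F_GX2367/F_GX7409 = (L_GX2367/L_GX7409)/(d_GX2367/d_GX7409)² = 0.6378/400.0 = 0.001594.
m_GX2367 − m_GX7409 = −2.5 log₁₀(0.001594) = 6.99.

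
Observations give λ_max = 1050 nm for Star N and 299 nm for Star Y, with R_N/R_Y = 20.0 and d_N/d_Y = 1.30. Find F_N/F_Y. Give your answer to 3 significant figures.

Wien's law: T_N/T_Y = λ_Y/λ_N = 299/1050 = 0.2848.
L_N/L_Y = (R_N/R_Y)²(T_N/T_Y)⁴ = (20.0)²(0.2848)⁴ = 2.630.
F_N/F_Y = (L_N/L_Y)/(d_N/d_Y)² = 2.630/(1.30)² = 1.556.

1.56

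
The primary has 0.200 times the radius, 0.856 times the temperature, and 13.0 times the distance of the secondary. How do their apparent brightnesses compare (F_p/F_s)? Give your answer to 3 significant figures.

1.27×10^-4

L_p/L_s = (R_p/R_s)²(T_p/T_s)⁴ = (0.200)² × (0.856)⁴ = 0.02148.
F_p/F_s = (L_p/L_s)/(d_p/d_s)² = 0.02148 / (13.0)² = 1.271×10^-4.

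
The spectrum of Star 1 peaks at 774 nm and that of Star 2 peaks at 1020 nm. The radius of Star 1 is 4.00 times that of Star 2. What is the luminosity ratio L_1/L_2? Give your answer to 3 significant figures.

Wien's law gives T ∝ 1/λ_max, so T_1/T_2 = λ_2/λ_1 = 1020/774 = 1.318.
Then L ∝ R²T⁴ gives L_1/L_2 = (4.00)² × (1.318)⁴ = 16.00 × 3.016 = 48.26.

48.3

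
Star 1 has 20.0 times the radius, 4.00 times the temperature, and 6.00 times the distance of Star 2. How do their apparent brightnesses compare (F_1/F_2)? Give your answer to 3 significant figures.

2.84×10^3

L_1/L_2 = (R_1/R_2)²(T_1/T_2)⁴ = (20.0)² × (4.00)⁴ = 1.024×10^5.
F_1/F_2 = (L_1/L_2)/(d_1/d_2)² = 1.024×10^5 / (6.00)² = 2844.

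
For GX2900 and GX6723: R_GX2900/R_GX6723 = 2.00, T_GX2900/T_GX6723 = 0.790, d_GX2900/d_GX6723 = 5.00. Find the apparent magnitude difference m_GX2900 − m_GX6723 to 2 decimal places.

L_GX2900/L_GX6723 = (2.00)²(0.790)⁴ = 1.558.
F_GX2900/F_GX6723 = (L_GX2900/L_GX6723)/(d_GX2900/d_GX6723)² = 1.558/25.00 = 0.06232.
m_GX2900 − m_GX6723 = −2.5 log₁₀(0.06232) = 3.01.

3.01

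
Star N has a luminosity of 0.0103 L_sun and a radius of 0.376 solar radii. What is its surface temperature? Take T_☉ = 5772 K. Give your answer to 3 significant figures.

T/T_☉ = (L/L_☉)^(1/4) / (R/R_☉)^(1/2)
T = 5772 × (0.0103)^(1/4) / √(0.376) = 5772 × 0.3186 / 0.6132 = 2999 K.

3.00×10^3 K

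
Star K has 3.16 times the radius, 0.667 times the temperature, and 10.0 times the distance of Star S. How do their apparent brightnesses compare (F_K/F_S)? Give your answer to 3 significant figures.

L_K/L_S = (R_K/R_S)²(T_K/T_S)⁴ = (3.16)² × (0.667)⁴ = 1.976.
F_K/F_S = (L_K/L_S)/(d_K/d_S)² = 1.976 / (10.0)² = 0.01976.

0.0198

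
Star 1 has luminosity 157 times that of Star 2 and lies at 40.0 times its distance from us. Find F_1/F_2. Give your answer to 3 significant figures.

0.0981

F = L/(4πd²), so F_1/F_2 = (L_1/L_2) / (d_1/d_2)²
= 157 / (40.0)² = 157 / 1600 = 0.09813.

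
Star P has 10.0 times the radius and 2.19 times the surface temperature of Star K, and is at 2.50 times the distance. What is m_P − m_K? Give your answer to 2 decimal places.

L_P/L_K = (10.0)²(2.19)⁴ = 2300.
F_P/F_K = (L_P/L_K)/(d_P/d_K)² = 2300/6.250 = 368.0.
m_P − m_K = −2.5 log₁₀(368.0) = -6.41.

-6.41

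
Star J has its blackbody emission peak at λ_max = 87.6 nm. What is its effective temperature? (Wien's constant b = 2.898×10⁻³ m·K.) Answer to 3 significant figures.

T = b/λ_max = 2.898×10⁻³ / (87.6×10⁻⁹) = 3.308×10^4 K.

3.31×10^4 K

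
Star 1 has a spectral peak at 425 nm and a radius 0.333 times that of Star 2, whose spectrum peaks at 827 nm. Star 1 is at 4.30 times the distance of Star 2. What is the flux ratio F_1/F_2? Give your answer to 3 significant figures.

0.0860

Wien's law: T_1/T_2 = λ_2/λ_1 = 827/425 = 1.946.
L_1/L_2 = (R_1/R_2)²(T_1/T_2)⁴ = (0.333)²(1.946)⁴ = 1.590.
F_1/F_2 = (L_1/L_2)/(d_1/d_2)² = 1.590/(4.30)² = 0.08598.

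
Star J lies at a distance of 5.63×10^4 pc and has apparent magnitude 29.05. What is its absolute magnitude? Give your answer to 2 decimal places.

10.30

M = m − 5 log₁₀(d/10 pc) = 29.05 − 5 log₁₀(5.63×10^4/10)
  = 29.05 − 5 × 3.751 = 29.05 − 18.75 = 10.30.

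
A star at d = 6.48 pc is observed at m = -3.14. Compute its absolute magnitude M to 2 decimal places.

M = m − 5 log₁₀(d/10 pc) = -3.14 − 5 log₁₀(6.48/10)
  = -3.14 − 5 × -0.188 = -3.14 − -0.94 = -2.20.

-2.20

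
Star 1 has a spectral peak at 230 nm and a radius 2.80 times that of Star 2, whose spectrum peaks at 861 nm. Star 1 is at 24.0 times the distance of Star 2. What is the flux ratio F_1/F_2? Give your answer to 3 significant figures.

Wien's law: T_1/T_2 = λ_2/λ_1 = 861/230 = 3.743.
L_1/L_2 = (R_1/R_2)²(T_1/T_2)⁴ = (2.80)²(3.743)⁴ = 1540.
F_1/F_2 = (L_1/L_2)/(d_1/d_2)² = 1540/(24.0)² = 2.673.

2.67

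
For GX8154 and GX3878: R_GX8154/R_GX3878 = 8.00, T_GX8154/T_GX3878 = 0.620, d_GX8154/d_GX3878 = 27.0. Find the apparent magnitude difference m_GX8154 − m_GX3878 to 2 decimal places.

L_GX8154/L_GX3878 = (8.00)²(0.620)⁴ = 9.457.
F_GX8154/F_GX3878 = (L_GX8154/L_GX3878)/(d_GX8154/d_GX3878)² = 9.457/729.0 = 0.01297.
m_GX8154 − m_GX3878 = −2.5 log₁₀(0.01297) = 4.72.

4.72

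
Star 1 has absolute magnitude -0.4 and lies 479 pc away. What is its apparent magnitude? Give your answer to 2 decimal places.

m = M + 5 log₁₀(d/10 pc) = -0.4 + 5 log₁₀(479/10)
  = -0.4 + 5 × 1.680 = -0.4 + 8.40 = 8.00.

8.00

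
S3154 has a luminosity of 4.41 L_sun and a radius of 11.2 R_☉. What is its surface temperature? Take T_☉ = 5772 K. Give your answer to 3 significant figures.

2.50×10^3 K

T/T_☉ = (L/L_☉)^(1/4) / (R/R_☉)^(1/2)
T = 5772 × (4.41)^(1/4) / √(11.2) = 5772 × 1.449 / 3.347 = 2499 K.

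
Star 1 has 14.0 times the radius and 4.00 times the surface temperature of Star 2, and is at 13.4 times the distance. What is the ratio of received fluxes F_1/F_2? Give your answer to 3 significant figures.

L_1/L_2 = (R_1/R_2)²(T_1/T_2)⁴ = (14.0)² × (4.00)⁴ = 5.018×10^4.
F_1/F_2 = (L_1/L_2)/(d_1/d_2)² = 5.018×10^4 / (13.4)² = 279.4.

279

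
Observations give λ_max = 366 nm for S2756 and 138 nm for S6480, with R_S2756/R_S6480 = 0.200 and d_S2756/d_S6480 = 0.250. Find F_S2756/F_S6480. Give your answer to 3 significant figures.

Wien's law: T_S2756/T_S6480 = λ_S6480/λ_S2756 = 138/366 = 0.3770.
L_S2756/L_S6480 = (R_S2756/R_S6480)²(T_S2756/T_S6480)⁴ = (0.200)²(0.3770)⁴ = 8.084×10^-4.
F_S2756/F_S6480 = (L_S2756/L_S6480)/(d_S2756/d_S6480)² = 8.084×10^-4/(0.250)² = 0.01294.

0.0129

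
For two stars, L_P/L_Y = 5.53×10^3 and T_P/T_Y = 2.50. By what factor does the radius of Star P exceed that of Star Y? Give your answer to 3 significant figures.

L ∝ R²T⁴ gives R ∝ √L / T², so
R_P/R_Y = √(5.53×10^3) / (2.50)² = 74.36 / 6.250 = 11.90.

11.9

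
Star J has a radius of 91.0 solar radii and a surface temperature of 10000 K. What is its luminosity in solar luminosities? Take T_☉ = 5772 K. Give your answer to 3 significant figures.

L/L_☉ = (R/R_☉)² (T/T_☉)⁴ = (91.0)² × (10000/5772)⁴
       = 8281 × (1.733)⁴ = 8281 × 9.009 = 7.461×10^4.

7.46×10^4 solar luminosities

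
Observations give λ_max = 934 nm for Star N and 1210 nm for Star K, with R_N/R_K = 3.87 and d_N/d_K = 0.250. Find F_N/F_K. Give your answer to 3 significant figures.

Wien's law: T_N/T_K = λ_K/λ_N = 1210/934 = 1.296.
L_N/L_K = (R_N/R_K)²(T_N/T_K)⁴ = (3.87)²(1.296)⁴ = 42.19.
F_N/F_K = (L_N/L_K)/(d_N/d_K)² = 42.19/(0.250)² = 675.0.

675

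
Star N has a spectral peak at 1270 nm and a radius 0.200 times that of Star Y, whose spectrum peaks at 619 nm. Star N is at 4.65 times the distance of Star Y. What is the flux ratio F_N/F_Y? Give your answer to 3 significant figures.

Wien's law: T_N/T_Y = λ_Y/λ_N = 619/1270 = 0.4874.
L_N/L_Y = (R_N/R_Y)²(T_N/T_Y)⁴ = (0.200)²(0.4874)⁴ = 0.002257.
F_N/F_Y = (L_N/L_Y)/(d_N/d_Y)² = 0.002257/(4.65)² = 1.044×10^-4.

1.04×10^-4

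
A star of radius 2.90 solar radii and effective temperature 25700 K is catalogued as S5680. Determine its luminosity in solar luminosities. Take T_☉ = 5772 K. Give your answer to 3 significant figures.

3.31×10^3 solar luminosities

L/L_☉ = (R/R_☉)² (T/T_☉)⁴ = (2.90)² × (25700/5772)⁴
       = 8.410 × (4.453)⁴ = 8.410 × 393.0 = 3305.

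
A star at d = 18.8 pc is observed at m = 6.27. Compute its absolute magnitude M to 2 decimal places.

4.90

M = m − 5 log₁₀(d/10 pc) = 6.27 − 5 log₁₀(18.8/10)
  = 6.27 − 5 × 0.274 = 6.27 − 1.37 = 4.90.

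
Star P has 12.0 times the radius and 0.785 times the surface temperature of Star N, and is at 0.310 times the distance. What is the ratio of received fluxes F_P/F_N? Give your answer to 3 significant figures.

569

L_P/L_N = (R_P/R_N)²(T_P/T_N)⁴ = (12.0)² × (0.785)⁴ = 54.68.
F_P/F_N = (L_P/L_N)/(d_P/d_N)² = 54.68 / (0.310)² = 569.0.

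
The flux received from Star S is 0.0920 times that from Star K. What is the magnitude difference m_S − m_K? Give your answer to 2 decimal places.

2.59

m_S − m_K = −2.5 log₁₀(F_S/F_K) = −2.5 log₁₀(0.0920) = −2.5 × (-1.036) = 2.591.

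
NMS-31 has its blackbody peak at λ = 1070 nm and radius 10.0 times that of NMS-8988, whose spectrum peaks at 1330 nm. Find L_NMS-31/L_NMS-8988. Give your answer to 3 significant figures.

Wien's law gives T ∝ 1/λ_max, so T_NMS-31/T_NMS-8988 = λ_NMS-8988/λ_NMS-31 = 1330/1070 = 1.243.
Then L ∝ R²T⁴ gives L_NMS-31/L_NMS-8988 = (10.0)² × (1.243)⁴ = 100.0 × 2.387 = 238.7.

239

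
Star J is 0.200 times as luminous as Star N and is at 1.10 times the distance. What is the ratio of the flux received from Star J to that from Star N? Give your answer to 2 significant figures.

0.17

F = L/(4πd²), so F_J/F_N = (L_J/L_N) / (d_J/d_N)²
= 0.200 / (1.10)² = 0.200 / 1.210 = 0.1653.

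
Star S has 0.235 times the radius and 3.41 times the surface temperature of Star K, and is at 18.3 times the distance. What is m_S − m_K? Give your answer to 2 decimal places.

L_S/L_K = (0.235)²(3.41)⁴ = 7.467.
F_S/F_K = (L_S/L_K)/(d_S/d_K)² = 7.467/334.9 = 0.02230.
m_S − m_K = −2.5 log₁₀(0.02230) = 4.13.

4.13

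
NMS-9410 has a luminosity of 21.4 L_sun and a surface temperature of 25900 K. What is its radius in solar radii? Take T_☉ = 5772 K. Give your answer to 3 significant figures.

0.230 solar radii

R/R_☉ = √(L/L_☉) / (T/T_☉)² = √(21.4) / (4.487)²
       = 4.626 / 20.13 = 0.2298.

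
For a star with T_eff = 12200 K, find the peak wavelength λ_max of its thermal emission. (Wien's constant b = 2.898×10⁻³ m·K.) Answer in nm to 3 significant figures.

λ_max = b/T = 2.898×10⁻³ / 12200 = 2.38×10^-7 m = 237.5 nm.

238 nm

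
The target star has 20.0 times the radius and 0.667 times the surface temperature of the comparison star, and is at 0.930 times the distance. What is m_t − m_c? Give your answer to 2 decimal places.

-4.90

L_t/L_c = (20.0)²(0.667)⁴ = 79.17.
F_t/F_c = (L_t/L_c)/(d_t/d_c)² = 79.17/0.8649 = 91.54.
m_t − m_c = −2.5 log₁₀(91.54) = -4.90.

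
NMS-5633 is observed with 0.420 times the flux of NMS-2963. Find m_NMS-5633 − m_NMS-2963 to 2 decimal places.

m_NMS-5633 − m_NMS-2963 = −2.5 log₁₀(F_NMS-5633/F_NMS-2963) = −2.5 log₁₀(0.420) = −2.5 × (-0.377) = 0.942.

0.94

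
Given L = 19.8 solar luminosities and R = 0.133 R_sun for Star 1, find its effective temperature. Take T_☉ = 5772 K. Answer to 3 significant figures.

3.34×10^4 K

T/T_☉ = (L/L_☉)^(1/4) / (R/R_☉)^(1/2)
T = 5772 × (19.8)^(1/4) / √(0.133) = 5772 × 2.109 / 0.3647 = 3.339×10^4 K.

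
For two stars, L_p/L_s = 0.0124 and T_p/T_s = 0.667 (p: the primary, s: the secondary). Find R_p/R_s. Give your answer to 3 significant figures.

0.250

L ∝ R²T⁴ gives R ∝ √L / T², so
R_p/R_s = √(0.0124) / (0.667)² = 0.1114 / 0.4449 = 0.2503.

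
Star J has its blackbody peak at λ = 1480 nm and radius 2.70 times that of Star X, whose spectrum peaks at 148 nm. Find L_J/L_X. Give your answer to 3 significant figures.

Wien's law gives T ∝ 1/λ_max, so T_J/T_X = λ_X/λ_J = 148/1480 = 0.1000.
Then L ∝ R²T⁴ gives L_J/L_X = (2.70)² × (0.1000)⁴ = 7.290 × 1.000×10^-4 = 7.290×10^-4.

7.29×10^-4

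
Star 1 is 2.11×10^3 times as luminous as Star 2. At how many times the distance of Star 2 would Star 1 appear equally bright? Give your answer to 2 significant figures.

46

Equal flux requires L_1/d_1² = L_2/d_2², so d_1/d_2 = √(L_1/L_2)
= √(2.11×10^3) = 45.93.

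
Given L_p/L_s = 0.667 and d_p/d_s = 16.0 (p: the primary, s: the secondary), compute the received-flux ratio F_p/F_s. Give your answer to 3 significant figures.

F = L/(4πd²), so F_p/F_s = (L_p/L_s) / (d_p/d_s)²
= 0.667 / (16.0)² = 0.667 / 256.0 = 0.002605.

0.00261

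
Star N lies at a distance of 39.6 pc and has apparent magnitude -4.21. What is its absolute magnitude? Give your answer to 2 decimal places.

M = m − 5 log₁₀(d/10 pc) = -4.21 − 5 log₁₀(39.6/10)
  = -4.21 − 5 × 0.598 = -4.21 − 2.99 = -7.20.

-7.20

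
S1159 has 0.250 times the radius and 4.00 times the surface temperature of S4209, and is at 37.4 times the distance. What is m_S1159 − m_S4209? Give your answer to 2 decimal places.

L_S1159/L_S4209 = (0.250)²(4.00)⁴ = 16.00.
F_S1159/F_S4209 = (L_S1159/L_S4209)/(d_S1159/d_S4209)² = 16.00/1399 = 0.01144.
m_S1159 − m_S4209 = −2.5 log₁₀(0.01144) = 4.85.

4.85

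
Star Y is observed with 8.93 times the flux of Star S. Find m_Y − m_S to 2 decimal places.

m_Y − m_S = −2.5 log₁₀(F_Y/F_S) = −2.5 log₁₀(8.93) = −2.5 × (0.951) = -2.377.

-2.38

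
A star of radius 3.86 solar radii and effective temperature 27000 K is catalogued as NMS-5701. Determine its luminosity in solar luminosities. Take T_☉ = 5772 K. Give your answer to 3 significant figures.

L/L_☉ = (R/R_☉)² (T/T_☉)⁴ = (3.86)² × (27000/5772)⁴
       = 14.90 × (4.678)⁴ = 14.90 × 478.8 = 7134.

7.13×10^3 solar luminosities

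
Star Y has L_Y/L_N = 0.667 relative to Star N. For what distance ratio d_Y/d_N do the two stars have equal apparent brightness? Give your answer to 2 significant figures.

0.82

Equal flux requires L_Y/d_Y² = L_N/d_N², so d_Y/d_N = √(L_Y/L_N)
= √(0.667) = 0.8167.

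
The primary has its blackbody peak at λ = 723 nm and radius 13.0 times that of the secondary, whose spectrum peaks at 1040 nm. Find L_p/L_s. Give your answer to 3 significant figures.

Wien's law gives T ∝ 1/λ_max, so T_p/T_s = λ_s/λ_p = 1040/723 = 1.438.
Then L ∝ R²T⁴ gives L_p/L_s = (13.0)² × (1.438)⁴ = 169.0 × 4.281 = 723.5.

724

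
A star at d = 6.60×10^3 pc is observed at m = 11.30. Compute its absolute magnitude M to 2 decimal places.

M = m − 5 log₁₀(d/10 pc) = 11.30 − 5 log₁₀(6.60×10^3/10)
  = 11.30 − 5 × 2.820 = 11.30 − 14.10 = -2.80.

-2.80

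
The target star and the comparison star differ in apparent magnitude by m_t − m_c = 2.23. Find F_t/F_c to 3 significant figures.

F_t/F_c = 10^(−(m_t − m_c)/2.5) = 10^(-2.23/2.5) = 10^-0.892 = 0.1282.

0.128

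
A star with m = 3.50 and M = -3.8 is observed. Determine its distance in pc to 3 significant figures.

m − M = 5 log₁₀(d/10 pc)
3.50 − (-3.8) = 7.30 = 5 log₁₀(d/10)
d = 10 × 10^(7.30/5) = 10 × 10^1.460 = 288.4 pc.

288 pc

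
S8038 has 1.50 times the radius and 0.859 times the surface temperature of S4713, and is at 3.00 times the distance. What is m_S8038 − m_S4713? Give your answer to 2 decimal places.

2.17

L_S8038/L_S4713 = (1.50)²(0.859)⁴ = 1.225.
F_S8038/F_S4713 = (L_S8038/L_S4713)/(d_S8038/d_S4713)² = 1.225/9.000 = 0.1361.
m_S8038 − m_S4713 = −2.5 log₁₀(0.1361) = 2.17.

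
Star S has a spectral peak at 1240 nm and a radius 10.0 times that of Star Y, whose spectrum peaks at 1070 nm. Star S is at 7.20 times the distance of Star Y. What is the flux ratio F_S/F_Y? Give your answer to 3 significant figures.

1.07

Wien's law: T_S/T_Y = λ_Y/λ_S = 1070/1240 = 0.8629.
L_S/L_Y = (R_S/R_Y)²(T_S/T_Y)⁴ = (10.0)²(0.8629)⁴ = 55.44.
F_S/F_Y = (L_S/L_Y)/(d_S/d_Y)² = 55.44/(7.20)² = 1.070.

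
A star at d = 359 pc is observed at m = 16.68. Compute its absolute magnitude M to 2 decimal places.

M = m − 5 log₁₀(d/10 pc) = 16.68 − 5 log₁₀(359/10)
  = 16.68 − 5 × 1.555 = 16.68 − 7.78 = 8.90.

8.90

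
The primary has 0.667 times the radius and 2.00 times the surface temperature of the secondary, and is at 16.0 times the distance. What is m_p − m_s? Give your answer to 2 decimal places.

3.89

L_p/L_s = (0.667)²(2.00)⁴ = 7.118.
F_p/F_s = (L_p/L_s)/(d_p/d_s)² = 7.118/256.0 = 0.02781.
m_p − m_s = −2.5 log₁₀(0.02781) = 3.89.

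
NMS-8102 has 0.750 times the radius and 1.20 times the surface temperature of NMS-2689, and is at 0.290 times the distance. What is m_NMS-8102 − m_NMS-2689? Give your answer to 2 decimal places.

-2.86

L_NMS-8102/L_NMS-2689 = (0.750)²(1.20)⁴ = 1.166.
F_NMS-8102/F_NMS-2689 = (L_NMS-8102/L_NMS-2689)/(d_NMS-8102/d_NMS-2689)² = 1.166/0.08410 = 13.87.
m_NMS-8102 − m_NMS-2689 = −2.5 log₁₀(13.87) = -2.86.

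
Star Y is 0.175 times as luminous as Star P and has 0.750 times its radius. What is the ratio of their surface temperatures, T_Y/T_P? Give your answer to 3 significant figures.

0.747

L ∝ R²T⁴ gives T ∝ (L/R²)^(1/4), so
T_Y/T_P = (0.175 / 0.750²)^(1/4) = (0.3111)^(1/4) = 0.7468.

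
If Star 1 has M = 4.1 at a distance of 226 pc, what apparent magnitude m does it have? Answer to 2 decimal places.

10.87

m = M + 5 log₁₀(d/10 pc) = 4.1 + 5 log₁₀(226/10)
  = 4.1 + 5 × 1.354 = 4.1 + 6.77 = 10.87.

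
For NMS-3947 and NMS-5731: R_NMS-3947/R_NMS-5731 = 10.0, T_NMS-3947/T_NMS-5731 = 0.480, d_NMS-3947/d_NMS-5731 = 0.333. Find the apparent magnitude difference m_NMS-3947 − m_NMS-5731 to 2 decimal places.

L_NMS-3947/L_NMS-5731 = (10.0)²(0.480)⁴ = 5.308.
F_NMS-3947/F_NMS-5731 = (L_NMS-3947/L_NMS-5731)/(d_NMS-3947/d_NMS-5731)² = 5.308/0.1109 = 47.87.
m_NMS-3947 − m_NMS-5731 = −2.5 log₁₀(47.87) = -4.20.

-4.20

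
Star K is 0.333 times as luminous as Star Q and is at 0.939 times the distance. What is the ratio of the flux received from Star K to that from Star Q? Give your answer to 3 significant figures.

F = L/(4πd²), so F_K/F_Q = (L_K/L_Q) / (d_K/d_Q)²
= 0.333 / (0.939)² = 0.333 / 0.8817 = 0.3777.

0.378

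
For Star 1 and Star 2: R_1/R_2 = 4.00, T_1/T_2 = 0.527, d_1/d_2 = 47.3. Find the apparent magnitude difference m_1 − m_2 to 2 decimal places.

8.15

L_1/L_2 = (4.00)²(0.527)⁴ = 1.234.
F_1/F_2 = (L_1/L_2)/(d_1/d_2)² = 1.234/2237 = 5.516×10^-4.
m_1 − m_2 = −2.5 log₁₀(5.516×10^-4) = 8.15.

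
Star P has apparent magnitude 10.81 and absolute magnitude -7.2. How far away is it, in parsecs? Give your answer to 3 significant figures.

4.00×10^4 pc

m − M = 5 log₁₀(d/10 pc)
10.81 − (-7.2) = 18.01 = 5 log₁₀(d/10)
d = 10 × 10^(18.01/5) = 10 × 10^3.602 = 3.999×10^4 pc.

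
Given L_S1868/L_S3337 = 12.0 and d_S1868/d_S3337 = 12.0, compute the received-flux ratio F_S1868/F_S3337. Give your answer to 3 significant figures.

0.0833

F = L/(4πd²), so F_S1868/F_S3337 = (L_S1868/L_S3337) / (d_S1868/d_S3337)²
= 12.0 / (12.0)² = 12.0 / 144.0 = 0.08333.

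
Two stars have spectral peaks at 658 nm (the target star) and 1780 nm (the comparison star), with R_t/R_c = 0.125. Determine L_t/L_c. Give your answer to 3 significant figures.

Wien's law gives T ∝ 1/λ_max, so T_t/T_c = λ_c/λ_t = 1780/658 = 2.705.
Then L ∝ R²T⁴ gives L_t/L_c = (0.125)² × (2.705)⁴ = 0.01562 × 53.55 = 0.8368.

0.837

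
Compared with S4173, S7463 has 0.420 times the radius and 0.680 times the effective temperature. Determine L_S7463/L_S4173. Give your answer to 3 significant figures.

0.0377

From the Stefan–Boltzmann law, L ∝ R²T⁴, so
L_S7463/L_S4173 = (R_S7463/R_S4173)² (T_S7463/T_S4173)⁴ = (0.420)² × (0.680)⁴ = 0.1764 × 0.2138 = 0.03772.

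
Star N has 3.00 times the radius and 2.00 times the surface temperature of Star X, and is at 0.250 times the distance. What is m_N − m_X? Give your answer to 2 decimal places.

L_N/L_X = (3.00)²(2.00)⁴ = 144.0.
F_N/F_X = (L_N/L_X)/(d_N/d_X)² = 144.0/0.06250 = 2304.
m_N − m_X = −2.5 log₁₀(2304) = -8.41.

-8.41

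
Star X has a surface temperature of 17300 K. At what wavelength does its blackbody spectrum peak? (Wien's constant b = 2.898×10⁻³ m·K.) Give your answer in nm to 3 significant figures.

λ_max = b/T = 2.898×10⁻³ / 17300 = 1.68×10^-7 m = 167.5 nm.

168 nm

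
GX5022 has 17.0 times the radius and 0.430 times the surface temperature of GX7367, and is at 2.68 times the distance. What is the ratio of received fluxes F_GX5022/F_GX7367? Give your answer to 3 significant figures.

1.38

L_GX5022/L_GX7367 = (R_GX5022/R_GX7367)²(T_GX5022/T_GX7367)⁴ = (17.0)² × (0.430)⁴ = 9.880.
F_GX5022/F_GX7367 = (L_GX5022/L_GX7367)/(d_GX5022/d_GX7367)² = 9.880 / (2.68)² = 1.376.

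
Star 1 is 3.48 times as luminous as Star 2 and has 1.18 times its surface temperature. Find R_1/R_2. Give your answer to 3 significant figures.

L ∝ R²T⁴ gives R ∝ √L / T², so
R_1/R_2 = √(3.48) / (1.18)² = 1.865 / 1.392 = 1.340.

1.34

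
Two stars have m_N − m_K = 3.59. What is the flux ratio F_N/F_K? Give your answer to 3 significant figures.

F_N/F_K = 10^(−(m_N − m_K)/2.5) = 10^(-3.59/2.5) = 10^-1.436 = 0.03664.

0.0366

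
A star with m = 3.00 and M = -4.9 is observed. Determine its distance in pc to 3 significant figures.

380 pc

m − M = 5 log₁₀(d/10 pc)
3.00 − (-4.9) = 7.90 = 5 log₁₀(d/10)
d = 10 × 10^(7.90/5) = 10 × 10^1.580 = 380.2 pc.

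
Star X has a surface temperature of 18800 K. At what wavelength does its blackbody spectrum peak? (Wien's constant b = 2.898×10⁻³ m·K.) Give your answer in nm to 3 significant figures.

λ_max = b/T = 2.898×10⁻³ / 18800 = 1.54×10^-7 m = 154.1 nm.

154 nm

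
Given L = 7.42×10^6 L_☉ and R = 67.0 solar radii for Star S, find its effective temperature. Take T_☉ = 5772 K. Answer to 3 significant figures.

3.68×10^4 K

T/T_☉ = (L/L_☉)^(1/4) / (R/R_☉)^(1/2)
T = 5772 × (7.42×10^6)^(1/4) / √(67.0) = 5772 × 52.19 / 8.185 = 3.680×10^4 K.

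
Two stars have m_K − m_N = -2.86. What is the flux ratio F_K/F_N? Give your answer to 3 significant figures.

F_K/F_N = 10^(−(m_K − m_N)/2.5) = 10^(2.86/2.5) = 10^1.144 = 13.93.

13.9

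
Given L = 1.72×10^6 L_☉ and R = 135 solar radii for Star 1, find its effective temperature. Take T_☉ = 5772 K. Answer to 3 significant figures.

1.80×10^4 K

T/T_☉ = (L/L_☉)^(1/4) / (R/R_☉)^(1/2)
T = 5772 × (1.72×10^6)^(1/4) / √(135) = 5772 × 36.21 / 11.62 = 1.799×10^4 K.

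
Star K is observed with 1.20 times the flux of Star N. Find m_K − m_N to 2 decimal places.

m_K − m_N = −2.5 log₁₀(F_K/F_N) = −2.5 log₁₀(1.20) = −2.5 × (0.079) = -0.198.

-0.20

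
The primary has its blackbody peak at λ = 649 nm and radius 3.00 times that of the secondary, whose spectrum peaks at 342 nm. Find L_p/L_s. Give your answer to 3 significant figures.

0.694

Wien's law gives T ∝ 1/λ_max, so T_p/T_s = λ_s/λ_p = 342/649 = 0.5270.
Then L ∝ R²T⁴ gives L_p/L_s = (3.00)² × (0.5270)⁴ = 9.000 × 0.07711 = 0.6940.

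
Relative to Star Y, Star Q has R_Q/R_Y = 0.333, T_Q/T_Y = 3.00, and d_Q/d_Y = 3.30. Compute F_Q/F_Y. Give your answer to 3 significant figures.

0.825

L_Q/L_Y = (R_Q/R_Y)²(T_Q/T_Y)⁴ = (0.333)² × (3.00)⁴ = 8.982.
F_Q/F_Y = (L_Q/L_Y)/(d_Q/d_Y)² = 8.982 / (3.30)² = 0.8248.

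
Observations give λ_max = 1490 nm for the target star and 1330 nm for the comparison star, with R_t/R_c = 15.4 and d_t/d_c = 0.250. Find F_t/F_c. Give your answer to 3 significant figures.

Wien's law: T_t/T_c = λ_c/λ_t = 1330/1490 = 0.8926.
L_t/L_c = (R_t/R_c)²(T_t/T_c)⁴ = (15.4)²(0.8926)⁴ = 150.6.
F_t/F_c = (L_t/L_c)/(d_t/d_c)² = 150.6/(0.250)² = 2409.

2.41×10^3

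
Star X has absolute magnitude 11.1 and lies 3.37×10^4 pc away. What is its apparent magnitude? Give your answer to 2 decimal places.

m = M + 5 log₁₀(d/10 pc) = 11.1 + 5 log₁₀(3.37×10^4/10)
  = 11.1 + 5 × 3.528 = 11.1 + 17.64 = 28.74.

28.74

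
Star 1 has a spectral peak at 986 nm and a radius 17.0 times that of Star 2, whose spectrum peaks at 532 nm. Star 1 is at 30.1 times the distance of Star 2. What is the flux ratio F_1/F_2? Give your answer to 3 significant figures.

Wien's law: T_1/T_2 = λ_2/λ_1 = 532/986 = 0.5396.
L_1/L_2 = (R_1/R_2)²(T_1/T_2)⁴ = (17.0)²(0.5396)⁴ = 24.49.
F_1/F_2 = (L_1/L_2)/(d_1/d_2)² = 24.49/(30.1)² = 0.02703.

0.0270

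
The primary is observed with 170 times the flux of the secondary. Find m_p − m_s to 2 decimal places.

m_p − m_s = −2.5 log₁₀(F_p/F_s) = −2.5 log₁₀(170) = −2.5 × (2.230) = -5.576.

-5.58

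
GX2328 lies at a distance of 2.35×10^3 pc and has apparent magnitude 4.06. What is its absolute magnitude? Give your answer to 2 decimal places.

M = m − 5 log₁₀(d/10 pc) = 4.06 − 5 log₁₀(2.35×10^3/10)
  = 4.06 − 5 × 2.371 = 4.06 − 11.86 = -7.80.

-7.80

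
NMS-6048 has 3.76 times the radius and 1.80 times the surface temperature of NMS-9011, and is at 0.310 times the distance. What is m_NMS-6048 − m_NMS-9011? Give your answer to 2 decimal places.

-7.97

L_NMS-6048/L_NMS-9011 = (3.76)²(1.80)⁴ = 148.4.
F_NMS-6048/F_NMS-9011 = (L_NMS-6048/L_NMS-9011)/(d_NMS-6048/d_NMS-9011)² = 148.4/0.09610 = 1544.
m_NMS-6048 − m_NMS-9011 = −2.5 log₁₀(1544) = -7.97.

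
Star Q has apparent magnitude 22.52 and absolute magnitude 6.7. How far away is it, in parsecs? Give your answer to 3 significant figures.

1.46×10^4 pc

m − M = 5 log₁₀(d/10 pc)
22.52 − (6.7) = 15.82 = 5 log₁₀(d/10)
d = 10 × 10^(15.82/5) = 10 × 10^3.164 = 1.459×10^4 pc.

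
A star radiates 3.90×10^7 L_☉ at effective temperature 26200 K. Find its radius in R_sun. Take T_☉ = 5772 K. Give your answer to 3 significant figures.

303 R_sun

R/R_☉ = √(L/L_☉) / (T/T_☉)² = √(3.90×10^7) / (4.539)²
       = 6245 / 20.60 = 303.1.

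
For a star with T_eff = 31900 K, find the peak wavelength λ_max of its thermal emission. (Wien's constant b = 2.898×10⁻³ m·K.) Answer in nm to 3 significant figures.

90.8 nm

λ_max = b/T = 2.898×10⁻³ / 31900 = 9.08×10^-8 m = 90.85 nm.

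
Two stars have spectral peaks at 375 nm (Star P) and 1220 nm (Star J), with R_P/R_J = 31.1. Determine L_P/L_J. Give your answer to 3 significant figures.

1.08×10^5

Wien's law gives T ∝ 1/λ_max, so T_P/T_J = λ_J/λ_P = 1220/375 = 3.253.
Then L ∝ R²T⁴ gives L_P/L_J = (31.1)² × (3.253)⁴ = 967.2 × 112.0 = 1.084×10^5.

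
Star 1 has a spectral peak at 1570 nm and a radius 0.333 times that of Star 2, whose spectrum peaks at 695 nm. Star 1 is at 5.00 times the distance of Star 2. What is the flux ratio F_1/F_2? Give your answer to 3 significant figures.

Wien's law: T_1/T_2 = λ_2/λ_1 = 695/1570 = 0.4427.
L_1/L_2 = (R_1/R_2)²(T_1/T_2)⁴ = (0.333)²(0.4427)⁴ = 0.004258.
F_1/F_2 = (L_1/L_2)/(d_1/d_2)² = 0.004258/(5.00)² = 1.703×10^-4.

1.70×10^-4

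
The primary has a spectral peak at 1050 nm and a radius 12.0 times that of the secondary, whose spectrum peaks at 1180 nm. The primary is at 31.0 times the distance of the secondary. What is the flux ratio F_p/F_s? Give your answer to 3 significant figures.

Wien's law: T_p/T_s = λ_s/λ_p = 1180/1050 = 1.124.
L_p/L_s = (R_p/R_s)²(T_p/T_s)⁴ = (12.0)²(1.124)⁴ = 229.7.
F_p/F_s = (L_p/L_s)/(d_p/d_s)² = 229.7/(31.0)² = 0.2390.

0.239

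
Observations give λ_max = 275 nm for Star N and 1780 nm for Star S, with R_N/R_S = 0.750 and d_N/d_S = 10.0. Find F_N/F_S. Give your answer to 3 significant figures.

9.87

Wien's law: T_N/T_S = λ_S/λ_N = 1780/275 = 6.473.
L_N/L_S = (R_N/R_S)²(T_N/T_S)⁴ = (0.750)²(6.473)⁴ = 987.4.
F_N/F_S = (L_N/L_S)/(d_N/d_S)² = 987.4/(10.0)² = 9.874.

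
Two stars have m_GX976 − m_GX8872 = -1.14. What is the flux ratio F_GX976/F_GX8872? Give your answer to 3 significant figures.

2.86

F_GX976/F_GX8872 = 10^(−(m_GX976 − m_GX8872)/2.5) = 10^(1.14/2.5) = 10^0.456 = 2.858.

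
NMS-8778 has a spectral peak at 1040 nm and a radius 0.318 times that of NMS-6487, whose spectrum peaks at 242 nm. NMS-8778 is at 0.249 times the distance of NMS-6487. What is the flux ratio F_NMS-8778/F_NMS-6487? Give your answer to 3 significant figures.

0.00478

Wien's law: T_NMS-8778/T_NMS-6487 = λ_NMS-6487/λ_NMS-8778 = 242/1040 = 0.2327.
L_NMS-8778/L_NMS-6487 = (R_NMS-8778/R_NMS-6487)²(T_NMS-8778/T_NMS-6487)⁴ = (0.318)²(0.2327)⁴ = 2.965×10^-4.
F_NMS-8778/F_NMS-6487 = (L_NMS-8778/L_NMS-6487)/(d_NMS-8778/d_NMS-6487)² = 2.965×10^-4/(0.249)² = 0.004782.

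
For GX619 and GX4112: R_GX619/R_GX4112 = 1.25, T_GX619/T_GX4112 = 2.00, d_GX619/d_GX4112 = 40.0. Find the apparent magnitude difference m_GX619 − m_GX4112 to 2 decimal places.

L_GX619/L_GX4112 = (1.25)²(2.00)⁴ = 25.00.
F_GX619/F_GX4112 = (L_GX619/L_GX4112)/(d_GX619/d_GX4112)² = 25.00/1600 = 0.01562.
m_GX619 − m_GX4112 = −2.5 log₁₀(0.01562) = 4.52.

4.52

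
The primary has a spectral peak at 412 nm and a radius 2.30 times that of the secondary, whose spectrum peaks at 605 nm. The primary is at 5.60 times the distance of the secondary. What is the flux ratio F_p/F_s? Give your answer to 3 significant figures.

0.784

Wien's law: T_p/T_s = λ_s/λ_p = 605/412 = 1.468.
L_p/L_s = (R_p/R_s)²(T_p/T_s)⁴ = (2.30)²(1.468)⁴ = 24.60.
F_p/F_s = (L_p/L_s)/(d_p/d_s)² = 24.60/(5.60)² = 0.7844.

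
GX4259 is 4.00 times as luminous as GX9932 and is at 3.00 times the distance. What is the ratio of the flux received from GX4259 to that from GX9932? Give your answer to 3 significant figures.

F = L/(4πd²), so F_GX4259/F_GX9932 = (L_GX4259/L_GX9932) / (d_GX4259/d_GX9932)²
= 4.00 / (3.00)² = 4.00 / 9.000 = 0.4444.

0.444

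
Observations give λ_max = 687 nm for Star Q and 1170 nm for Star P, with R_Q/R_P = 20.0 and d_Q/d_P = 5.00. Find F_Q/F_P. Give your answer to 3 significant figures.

135

Wien's law: T_Q/T_P = λ_P/λ_Q = 1170/687 = 1.703.
L_Q/L_P = (R_Q/R_P)²(T_Q/T_P)⁴ = (20.0)²(1.703)⁴ = 3365.
F_Q/F_P = (L_Q/L_P)/(d_Q/d_P)² = 3365/(5.00)² = 134.6.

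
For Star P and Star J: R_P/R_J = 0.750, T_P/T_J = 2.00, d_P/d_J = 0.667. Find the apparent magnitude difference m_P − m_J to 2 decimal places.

L_P/L_J = (0.750)²(2.00)⁴ = 9.000.
F_P/F_J = (L_P/L_J)/(d_P/d_J)² = 9.000/0.4449 = 20.23.
m_P − m_J = −2.5 log₁₀(20.23) = -3.26.

-3.26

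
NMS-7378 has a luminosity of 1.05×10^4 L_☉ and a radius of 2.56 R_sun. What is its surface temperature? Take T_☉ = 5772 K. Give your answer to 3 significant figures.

T/T_☉ = (L/L_☉)^(1/4) / (R/R_☉)^(1/2)
T = 5772 × (1.05×10^4)^(1/4) / √(2.56) = 5772 × 10.12 / 1.600 = 3.652×10^4 K.

3.65×10^4 K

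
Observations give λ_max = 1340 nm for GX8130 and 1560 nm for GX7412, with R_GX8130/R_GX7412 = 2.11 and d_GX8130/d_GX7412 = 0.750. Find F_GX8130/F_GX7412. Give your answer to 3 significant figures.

Wien's law: T_GX8130/T_GX7412 = λ_GX7412/λ_GX8130 = 1560/1340 = 1.164.
L_GX8130/L_GX7412 = (R_GX8130/R_GX7412)²(T_GX8130/T_GX7412)⁴ = (2.11)²(1.164)⁴ = 8.178.
F_GX8130/F_GX7412 = (L_GX8130/L_GX7412)/(d_GX8130/d_GX7412)² = 8.178/(0.750)² = 14.54.

14.5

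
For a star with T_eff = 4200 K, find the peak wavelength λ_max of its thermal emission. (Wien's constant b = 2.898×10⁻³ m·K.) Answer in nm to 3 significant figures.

690 nm

λ_max = b/T = 2.898×10⁻³ / 4200 = 6.90×10^-7 m = 690.0 nm.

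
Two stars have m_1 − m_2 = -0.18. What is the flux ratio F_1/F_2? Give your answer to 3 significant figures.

1.18

F_1/F_2 = 10^(−(m_1 − m_2)/2.5) = 10^(0.18/2.5) = 10^0.072 = 1.180.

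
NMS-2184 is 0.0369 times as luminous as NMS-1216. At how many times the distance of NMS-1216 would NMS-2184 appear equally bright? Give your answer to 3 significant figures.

Equal flux requires L_NMS-2184/d_NMS-2184² = L_NMS-1216/d_NMS-1216², so d_NMS-2184/d_NMS-1216 = √(L_NMS-2184/L_NMS-1216)
= √(0.0369) = 0.1921.

0.192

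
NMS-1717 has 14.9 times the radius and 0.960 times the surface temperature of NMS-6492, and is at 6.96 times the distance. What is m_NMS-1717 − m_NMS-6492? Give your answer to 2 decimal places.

-1.48

L_NMS-1717/L_NMS-6492 = (14.9)²(0.960)⁴ = 188.6.
F_NMS-1717/F_NMS-6492 = (L_NMS-1717/L_NMS-6492)/(d_NMS-1717/d_NMS-6492)² = 188.6/48.44 = 3.893.
m_NMS-1717 − m_NMS-6492 = −2.5 log₁₀(3.893) = -1.48.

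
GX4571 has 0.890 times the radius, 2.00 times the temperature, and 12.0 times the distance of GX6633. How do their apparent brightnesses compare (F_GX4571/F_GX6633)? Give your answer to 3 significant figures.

L_GX4571/L_GX6633 = (R_GX4571/R_GX6633)²(T_GX4571/T_GX6633)⁴ = (0.890)² × (2.00)⁴ = 12.67.
F_GX4571/F_GX6633 = (L_GX4571/L_GX6633)/(d_GX4571/d_GX6633)² = 12.67 / (12.0)² = 0.08801.

0.0880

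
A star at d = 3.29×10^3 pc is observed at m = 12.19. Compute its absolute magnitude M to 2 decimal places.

M = m − 5 log₁₀(d/10 pc) = 12.19 − 5 log₁₀(3.29×10^3/10)
  = 12.19 − 5 × 2.517 = 12.19 − 12.59 = -0.40.

-0.40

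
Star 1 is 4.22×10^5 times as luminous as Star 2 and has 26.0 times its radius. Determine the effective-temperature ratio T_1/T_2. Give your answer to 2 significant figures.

L ∝ R²T⁴ gives T ∝ (L/R²)^(1/4), so
T_1/T_2 = (4.22×10^5 / 26.0²)^(1/4) = (624.3)^(1/4) = 4.999.

5.0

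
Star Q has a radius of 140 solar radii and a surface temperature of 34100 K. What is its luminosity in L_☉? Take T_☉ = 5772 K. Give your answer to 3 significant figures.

L/L_☉ = (R/R_☉)² (T/T_☉)⁴ = (140)² × (34100/5772)⁴
       = 1.960×10^4 × (5.908)⁴ = 1.960×10^4 × 1218 = 2.388×10^7.

2.39×10^7 L_☉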